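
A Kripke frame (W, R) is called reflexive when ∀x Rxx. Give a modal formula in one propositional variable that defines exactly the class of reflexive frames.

□r → r

The condition is reflexivity. The T schema □r → r defines it.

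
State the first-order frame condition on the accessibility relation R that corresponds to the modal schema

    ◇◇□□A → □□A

∀x ∀y ∀z ((xR²y ∧ xR²z) → ∃w (yR²w ∧ z = w))

This is a Sahlqvist (Geach-type) schema ◇^2□^2A → □^2◇^0A.
Minimal-valuation argument: fix x; take any y with xR^2y and any z with xR^2z. Set V(A) to the set of worlds R-reachable from y in exactly 2 steps. Then □^2A holds at y, so the antecedent holds at x; validity forces ◇^0A at z, giving a w with zR^0w and yR^2w.
First-order correspondent: ∀x ∀y ∀z ((xR²y ∧ xR²z) → ∃w (yR²w ∧ z = w)).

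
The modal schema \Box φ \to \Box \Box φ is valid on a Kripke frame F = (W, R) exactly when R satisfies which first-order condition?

transitivity: \forall x \forall y \forall z (Rxy \wedge Ryz \to Rxz)

Suppose □φ→□□φ is valid. Take Rxy, Ryz and set V(φ)={w : Rxw}. Then □φ at x, so □□φ at x, so □φ at y, so φ at z, i.e. Rxz.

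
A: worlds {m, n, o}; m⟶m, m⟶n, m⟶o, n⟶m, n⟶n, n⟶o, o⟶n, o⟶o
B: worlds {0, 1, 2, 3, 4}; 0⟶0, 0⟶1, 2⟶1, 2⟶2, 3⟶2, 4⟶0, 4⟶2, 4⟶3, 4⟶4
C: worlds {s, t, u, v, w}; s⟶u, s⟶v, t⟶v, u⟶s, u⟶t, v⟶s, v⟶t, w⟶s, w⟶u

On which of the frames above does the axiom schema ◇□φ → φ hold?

This is the axiom for symmetry; its first-order frame correspondent is ∀x ∀y (Rxy → Ryx).
A: fails — Rmo but not Rom.
B: fails — R32 but not R23.
C: fails — Rwu but not Ruw.

none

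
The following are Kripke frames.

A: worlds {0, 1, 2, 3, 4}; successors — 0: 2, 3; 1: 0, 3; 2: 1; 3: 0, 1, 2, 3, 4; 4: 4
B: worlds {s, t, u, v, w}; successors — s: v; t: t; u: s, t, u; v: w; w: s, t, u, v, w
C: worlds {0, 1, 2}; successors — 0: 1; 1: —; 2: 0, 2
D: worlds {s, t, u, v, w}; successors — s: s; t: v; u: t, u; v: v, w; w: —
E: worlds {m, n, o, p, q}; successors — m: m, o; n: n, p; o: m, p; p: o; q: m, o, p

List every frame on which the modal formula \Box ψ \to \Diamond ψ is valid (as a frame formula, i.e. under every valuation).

A, B, E

Frame correspondent (Sahlqvist): \forall x \exists y Rxy — i.e. seriality.
A: satisfies the condition.
B: satisfies the condition.
C: fails — world 1 has no successor.
D: fails — world w has no successor.
E: satisfies the condition.
Valid on: A, B, E.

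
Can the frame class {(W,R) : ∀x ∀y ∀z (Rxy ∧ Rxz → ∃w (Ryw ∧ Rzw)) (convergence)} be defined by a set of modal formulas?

Yes — defined by ◇□r → □◇r

Yes: it is convergence, defined by the .2 schema ◇□r → □◇r.
Suppose ◇□r→□◇r is valid. Take Rxy, Rxz and set V(r)={w : Ryw}. Then □r at y so ◇□r at x, so □◇r at x, so ◇r at z, giving w with Rzw and Ryw.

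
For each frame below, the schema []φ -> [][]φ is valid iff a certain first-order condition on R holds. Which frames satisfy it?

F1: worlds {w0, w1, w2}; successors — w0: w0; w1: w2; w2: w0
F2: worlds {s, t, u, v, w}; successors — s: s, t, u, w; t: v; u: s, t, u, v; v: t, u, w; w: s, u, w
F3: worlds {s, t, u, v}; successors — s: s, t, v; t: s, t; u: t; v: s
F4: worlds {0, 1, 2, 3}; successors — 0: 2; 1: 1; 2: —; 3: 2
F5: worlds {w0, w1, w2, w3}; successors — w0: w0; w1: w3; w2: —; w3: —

F4, F5

Frame correspondent (Sahlqvist): forall x forall y forall z (Rxy & Ryz -> Rxz) — i.e. transitivity.
F1: fails — Rw1w2 and Rw2w0 but not Rw1w0.
F2: fails — Ruv and Rvw but not Ruw.
F3: fails — Rut and Rts but not Rus.
F4: holds.
F5: holds.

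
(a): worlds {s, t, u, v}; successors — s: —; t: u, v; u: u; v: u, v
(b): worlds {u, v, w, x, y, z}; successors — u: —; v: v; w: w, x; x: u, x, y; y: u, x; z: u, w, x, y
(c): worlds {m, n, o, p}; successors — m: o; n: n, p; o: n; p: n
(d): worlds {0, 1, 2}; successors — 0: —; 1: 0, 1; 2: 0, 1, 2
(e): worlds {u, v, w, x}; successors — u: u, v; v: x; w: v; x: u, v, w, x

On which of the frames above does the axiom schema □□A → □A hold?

This is the axiom for density; its first-order frame correspondent is ∀x ∀y (Rxy → ∃z (Rxz ∧ Rzy)).
(a): holds.
(b): holds.
(c): fails — Rmo but no z with Rmz and Rzo.
(d): holds.
(e): fails — Rwv but no z with Rwz and Rzv.

(a), (b), (d)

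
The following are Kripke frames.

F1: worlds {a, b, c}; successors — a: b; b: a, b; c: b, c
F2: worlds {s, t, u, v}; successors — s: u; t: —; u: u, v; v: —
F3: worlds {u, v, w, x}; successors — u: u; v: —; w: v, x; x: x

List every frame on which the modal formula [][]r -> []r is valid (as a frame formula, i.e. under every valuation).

Frame correspondent (Sahlqvist): forall x forall y (Rxy -> exists z (Rxz & Rzy)) — i.e. density.
F1: ✓.
F2: ✓.
F3: fails — Rwv but no z with Rwz and Rzv.
Valid on: F1, F2.

F1, F2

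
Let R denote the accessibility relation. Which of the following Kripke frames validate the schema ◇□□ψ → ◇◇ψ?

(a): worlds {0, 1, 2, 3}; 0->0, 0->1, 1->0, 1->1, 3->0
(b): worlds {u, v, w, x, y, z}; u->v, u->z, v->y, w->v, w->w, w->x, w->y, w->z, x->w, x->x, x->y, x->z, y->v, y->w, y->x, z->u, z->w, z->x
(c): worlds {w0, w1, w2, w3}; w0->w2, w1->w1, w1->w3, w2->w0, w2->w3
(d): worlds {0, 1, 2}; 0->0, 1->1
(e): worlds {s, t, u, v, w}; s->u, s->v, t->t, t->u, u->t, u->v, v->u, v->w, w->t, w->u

(a), (b), (d), (e)

This is the axiom for a generalized confluence (Geach) condition; its first-order frame correspondent is ∀x ∀y (xRy → ∃w (yR²w ∧ xR²w)).
(a): ✓.
(b): ✓.
(c): fails — w0Rw2 but no w with w2R²w and w0R²w.
(d): ✓.
(e): ✓.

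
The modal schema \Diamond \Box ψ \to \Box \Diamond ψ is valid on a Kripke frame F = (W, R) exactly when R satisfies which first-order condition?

This is the .2 axiom.
Its frame correspondent is convergence — \forall x \forall y \forall z (Rxy \wedge Rxz \to \exists w (Ryw \wedge Rzw)).

convergence: \forall x \forall y \forall z (Rxy \wedge Rxz \to \exists w (Ryw \wedge Rzw))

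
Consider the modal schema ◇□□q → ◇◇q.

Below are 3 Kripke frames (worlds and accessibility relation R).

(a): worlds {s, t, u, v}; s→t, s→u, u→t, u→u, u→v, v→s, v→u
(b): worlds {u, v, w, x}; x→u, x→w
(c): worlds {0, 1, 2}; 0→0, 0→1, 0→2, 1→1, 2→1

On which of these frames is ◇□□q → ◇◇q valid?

(c)

Frame correspondent (Sahlqvist): ∀x ∀y (xRy → ∃w (yR²w ∧ xR²w)) — i.e. a generalized confluence (Geach) condition.
(a): fails — sRt but no w with tR²w and sR²w.
(b): fails — xRu but no t with uR²t and xR²t.
(c): condition met.
Valid on: (c).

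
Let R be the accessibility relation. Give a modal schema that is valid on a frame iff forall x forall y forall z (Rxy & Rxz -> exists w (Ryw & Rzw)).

◇□p → □◇p

A defining formula is ◇□p → □◇p (the .2 axiom).
Suppose ◇□p→□◇p is valid. Take Rxy, Rxz and set V(p)={w : Ryw}. Then □p at y so ◇□p at x, so □◇p at x, so ◇p at z, giving w with Rzw and Ryw.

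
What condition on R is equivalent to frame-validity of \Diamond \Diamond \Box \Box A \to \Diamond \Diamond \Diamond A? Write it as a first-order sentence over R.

This is a Sahlqvist (Geach-type) schema ◇^2□^2A → □^0◇^3A.
First-order correspondent: \forall x \forall y (x R^2 y \to \exists w (y R^2 w \wedge x R^3 w)).

\forall x \forall y (x R^2 y \to \exists w (y R^2 w \wedge x R^3 w))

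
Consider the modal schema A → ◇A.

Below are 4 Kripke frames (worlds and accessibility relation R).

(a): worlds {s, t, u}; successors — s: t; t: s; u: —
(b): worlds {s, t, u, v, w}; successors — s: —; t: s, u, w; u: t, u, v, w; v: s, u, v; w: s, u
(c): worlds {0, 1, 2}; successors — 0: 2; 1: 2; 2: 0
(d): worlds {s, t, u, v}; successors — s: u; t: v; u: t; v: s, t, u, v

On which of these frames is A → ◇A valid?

none

The schema corresponds to reflexivity: ∀x Rxx.
(a): fails — world s does not see itself.
(b): fails — world s does not see itself.
(c): fails — world 0 does not see itself.
(d): fails — world s does not see itself.
Valid on no frame.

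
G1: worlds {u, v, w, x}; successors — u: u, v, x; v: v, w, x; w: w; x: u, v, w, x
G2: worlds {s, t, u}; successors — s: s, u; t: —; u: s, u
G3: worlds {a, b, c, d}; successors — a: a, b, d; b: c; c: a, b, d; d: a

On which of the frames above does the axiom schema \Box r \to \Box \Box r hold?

Frame correspondent (Sahlqvist): \forall x \forall y \forall z (Rxy \wedge Ryz \to Rxz) — i.e. transitivity.
G1: fails — Ruv and Rvw but not Ruw.
G2: ✓.
G3: fails — Rbc and Rcd but not Rbd.

G2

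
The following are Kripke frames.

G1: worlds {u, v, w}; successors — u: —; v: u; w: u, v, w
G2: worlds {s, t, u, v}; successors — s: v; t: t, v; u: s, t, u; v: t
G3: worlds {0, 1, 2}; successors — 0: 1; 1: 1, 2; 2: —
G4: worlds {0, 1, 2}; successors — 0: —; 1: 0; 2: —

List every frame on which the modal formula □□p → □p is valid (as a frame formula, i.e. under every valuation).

G3

This is the axiom for density; its first-order frame correspondent is ∀x ∀y (Rxy → ∃z (Rxz ∧ Rzy)).
G1: fails — Rvu but no z with Rvz and Rzu.
G2: fails — Rsv but no z with Rsz and Rzv.
G3: condition met.
G4: fails — R10 but no z with R1z and Rz0.
Valid on: G3.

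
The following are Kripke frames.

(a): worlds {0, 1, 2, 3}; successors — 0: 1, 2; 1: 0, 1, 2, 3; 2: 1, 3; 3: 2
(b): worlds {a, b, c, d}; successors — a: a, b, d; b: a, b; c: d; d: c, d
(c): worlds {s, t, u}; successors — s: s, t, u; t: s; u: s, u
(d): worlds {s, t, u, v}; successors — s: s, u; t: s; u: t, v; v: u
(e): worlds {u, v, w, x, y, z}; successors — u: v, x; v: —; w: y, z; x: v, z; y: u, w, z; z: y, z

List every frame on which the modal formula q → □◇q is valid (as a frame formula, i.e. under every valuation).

(c)

This is the axiom for symmetry; its first-order frame correspondent is ∀x ∀y (Rxy → Ryx).
(a): fails — R02 but not R20.
(b): fails — Rad but not Rda.
(c): ✓.
(d): fails — Rut but not Rtu.
(e): fails — Ruv but not Rvu.
Valid on: (c).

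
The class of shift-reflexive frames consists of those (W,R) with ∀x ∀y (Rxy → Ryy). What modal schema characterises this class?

This is shift-reflexivity; the standard corresponding axiom is T□: □(□r → r).

□(□r → r)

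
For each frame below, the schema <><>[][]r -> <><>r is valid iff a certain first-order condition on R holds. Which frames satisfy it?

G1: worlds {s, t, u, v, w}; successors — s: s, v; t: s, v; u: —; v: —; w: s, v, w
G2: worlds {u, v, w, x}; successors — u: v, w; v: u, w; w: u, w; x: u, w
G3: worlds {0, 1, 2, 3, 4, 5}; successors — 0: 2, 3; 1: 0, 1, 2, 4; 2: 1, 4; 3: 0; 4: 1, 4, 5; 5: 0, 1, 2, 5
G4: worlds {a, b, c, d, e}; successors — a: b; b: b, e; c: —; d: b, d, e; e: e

Frame correspondent (Sahlqvist): forall x forall y (x R^2 y -> exists w (y R^2 w & x R^2 w)) — i.e. a generalized confluence (Geach) condition.
G1: fails — sR²v but no w* with vR²w* and sR²w*.
G2: condition met.
G3: condition met.
G4: condition met.

G2, G3, G4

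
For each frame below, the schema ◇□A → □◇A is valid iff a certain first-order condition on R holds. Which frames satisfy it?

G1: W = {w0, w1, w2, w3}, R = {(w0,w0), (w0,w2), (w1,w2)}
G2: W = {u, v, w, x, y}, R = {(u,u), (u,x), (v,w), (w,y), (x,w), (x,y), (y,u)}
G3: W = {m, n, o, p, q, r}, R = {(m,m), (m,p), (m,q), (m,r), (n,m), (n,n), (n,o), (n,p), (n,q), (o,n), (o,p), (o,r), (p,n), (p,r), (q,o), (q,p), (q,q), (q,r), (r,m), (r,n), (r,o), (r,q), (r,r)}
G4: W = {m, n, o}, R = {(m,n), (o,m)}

The schema corresponds to convergence: ∀x ∀y ∀z (Rxy ∧ Rxz → ∃w (Ryw ∧ Rzw)).
G1: fails — Rw0w2 and Rw0w2 but w2 and w2 have no common successor.
G2: fails — Ruu and Rux but u and x have no common successor.
G3: holds.
G4: fails — Rmn and Rmn but n and n have no common successor.

G3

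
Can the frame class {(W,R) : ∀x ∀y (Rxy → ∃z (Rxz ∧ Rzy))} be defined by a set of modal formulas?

Yes: it is density, defined by the C4 schema □□p → □p.
Suppose □□p→□p is valid. Take Rxy and set V(p)={w : xR²w}. Then □□p at x, so □p at x, so p at y, i.e. ∃z(Rxz∧Rzy).

Yes — defined by □□p → □p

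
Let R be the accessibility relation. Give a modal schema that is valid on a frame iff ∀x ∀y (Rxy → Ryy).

This is shift-reflexivity; the standard corresponding axiom is T□: □(□ψ → ψ).

□(□ψ → ψ)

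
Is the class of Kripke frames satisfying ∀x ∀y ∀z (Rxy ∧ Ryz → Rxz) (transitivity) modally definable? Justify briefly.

The condition is transitivity. A defining modal formula is □p → □□p.

Definable; □p → □□p defines it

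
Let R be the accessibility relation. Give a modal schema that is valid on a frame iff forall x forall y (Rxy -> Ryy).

□(□r → r)

The condition is shift-reflexivity. The T□ schema □(□r → r) defines it.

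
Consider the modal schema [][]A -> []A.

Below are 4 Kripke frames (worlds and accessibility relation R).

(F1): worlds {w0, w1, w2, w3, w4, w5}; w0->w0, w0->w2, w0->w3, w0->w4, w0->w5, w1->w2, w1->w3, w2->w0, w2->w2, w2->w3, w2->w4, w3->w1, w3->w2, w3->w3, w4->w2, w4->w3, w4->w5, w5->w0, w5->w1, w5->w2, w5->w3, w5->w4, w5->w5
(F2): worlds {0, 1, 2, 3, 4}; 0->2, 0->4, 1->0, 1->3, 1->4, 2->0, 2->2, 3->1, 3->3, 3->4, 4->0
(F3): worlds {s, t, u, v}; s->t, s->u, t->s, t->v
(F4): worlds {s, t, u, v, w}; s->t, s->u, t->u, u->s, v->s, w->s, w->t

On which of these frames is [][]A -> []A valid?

This is the axiom for density; its first-order frame correspondent is forall x forall y (Rxy -> exists z (Rxz & Rzy)).
(F1): ✓.
(F2): fails — R04 but no z with R0z and Rz4.
(F3): fails — Rsu but no z with Rsz and Rzu.
(F4): fails — Rus but no z with Ruz and Rzs.
Valid on: (F1).

(F1)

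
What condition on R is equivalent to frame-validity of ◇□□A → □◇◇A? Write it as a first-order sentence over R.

This is a Sahlqvist (Geach-type) schema ◇^1□^2A → □^1◇^2A.
Minimal-valuation argument: fix x; take any y with xR^1y and any z with xR^1z. Set V(A) to the set of worlds R-reachable from y in exactly 2 steps. Then □^2A holds at y, so the antecedent holds at x; validity forces ◇^2A at z, giving a w with zR^2w and yR^2w.
First-order correspondent: ∀x ∀y ∀z ((xRy ∧ xRz) → ∃w (yR²w ∧ zR²w)).

∀x ∀y ∀z ((xRy ∧ xRz) → ∃w (yR²w ∧ zR²w))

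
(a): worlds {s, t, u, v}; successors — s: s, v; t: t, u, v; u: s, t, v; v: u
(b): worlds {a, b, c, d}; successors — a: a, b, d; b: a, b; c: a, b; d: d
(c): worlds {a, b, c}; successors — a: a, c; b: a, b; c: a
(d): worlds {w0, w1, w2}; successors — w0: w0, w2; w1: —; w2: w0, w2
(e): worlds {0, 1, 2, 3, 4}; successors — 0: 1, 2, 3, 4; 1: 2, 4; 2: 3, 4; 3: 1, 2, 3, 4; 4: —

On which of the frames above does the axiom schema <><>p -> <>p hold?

This is the axiom for transitivity; its first-order frame correspondent is forall x forall y forall z (Rxy & Ryz -> Rxz).
(a): fails — Ruv and Rvu but not Ruu.
(b): fails — Rba and Rad but not Rbd.
(c): fails — Rba and Rac but not Rbc.
(d): condition met.
(e): fails — R12 and R23 but not R13.
Valid on: (d).

(d)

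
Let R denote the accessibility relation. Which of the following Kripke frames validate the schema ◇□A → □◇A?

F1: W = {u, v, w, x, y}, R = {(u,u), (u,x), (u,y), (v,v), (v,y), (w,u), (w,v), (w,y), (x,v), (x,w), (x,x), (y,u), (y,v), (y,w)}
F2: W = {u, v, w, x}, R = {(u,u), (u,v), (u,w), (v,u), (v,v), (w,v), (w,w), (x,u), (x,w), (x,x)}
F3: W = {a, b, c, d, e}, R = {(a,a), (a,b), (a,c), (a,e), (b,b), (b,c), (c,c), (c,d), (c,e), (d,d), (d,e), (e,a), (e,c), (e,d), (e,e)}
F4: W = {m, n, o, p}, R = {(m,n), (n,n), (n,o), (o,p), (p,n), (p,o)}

This is the axiom for convergence; its first-order frame correspondent is ∀x ∀y ∀z (Rxy ∧ Rxz → ∃w (Ryw ∧ Rzw)).
F1: ✓.
F2: ✓.
F3: ✓.
F4: fails — Rnn and Rno but n and o have no common successor.
Valid on: F1, F2, F3.

F1, F2, F3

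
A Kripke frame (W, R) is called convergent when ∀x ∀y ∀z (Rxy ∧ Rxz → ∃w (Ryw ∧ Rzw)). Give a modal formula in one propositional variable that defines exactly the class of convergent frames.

◇□q → □◇q

This is convergence; the standard corresponding axiom is .2: ◇□q → □◇q.
Suppose ◇□q→□◇q is valid. Take Rxy, Rxz and set V(q)={w : Ryw}. Then □q at y so ◇□q at x, so □◇q at x, so ◇q at z, giving w with Rzw and Ryw.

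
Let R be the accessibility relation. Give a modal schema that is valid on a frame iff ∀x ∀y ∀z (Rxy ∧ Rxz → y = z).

The condition is partial functionality. The CD schema ◇r → □r defines it.
Suppose ◇r→□r is valid. Take Rxy, Rxz and set V(r)={y}. Then ◇r at x, so □r at x, so r at z, i.e. z=y.

◇r → □r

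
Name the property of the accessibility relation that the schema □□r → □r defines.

density: ∀x ∀y (Rxy → ∃z (Rxz ∧ Rzy))

Suppose □□r→□r is valid. Take Rxy and set V(r)={w : xR²w}. Then □□r at x, so □r at x, so r at y, i.e. ∃z(Rxz∧Rzy).
Conversely, any frame satisfying ∀x ∀y (Rxy → ∃z (Rxz ∧ Rzy)) validates the schema.
So the correspondent is density.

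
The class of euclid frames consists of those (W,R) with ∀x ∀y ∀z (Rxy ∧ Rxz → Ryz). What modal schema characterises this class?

◇q → □◇q

This is the Euclidean property; the standard corresponding axiom is 5: ◇q → □◇q.
Suppose ◇q→□◇q is valid. Take Rxy, Rxz and set V(q)={y}. Then ◇q at x, so □◇q at x, so ◇q at z, so some w with Rzw has q; w=y, i.e. Rzy. By symmetry of the argument, Ryz.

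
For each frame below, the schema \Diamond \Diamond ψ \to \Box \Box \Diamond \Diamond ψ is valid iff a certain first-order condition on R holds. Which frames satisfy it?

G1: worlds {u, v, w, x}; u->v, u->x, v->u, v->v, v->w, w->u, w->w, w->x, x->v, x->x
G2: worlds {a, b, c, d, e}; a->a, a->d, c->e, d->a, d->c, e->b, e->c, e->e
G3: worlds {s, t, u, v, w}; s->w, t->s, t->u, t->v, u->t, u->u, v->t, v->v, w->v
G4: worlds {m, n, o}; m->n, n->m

G1, G4

Frame correspondent (Sahlqvist): \forall x \forall y \forall z ((x R^2 y \wedge x R^2 z) \to \exists w (y = w \wedge z R^2 w)) — i.e. a generalized confluence (Geach) condition.
G1: ✓.
G2: fails — aR²a, aR²c but no w with a=w and cR²w.
G3: fails — tR²u, tR²w but no w* with u=w* and wR²w*.
G4: ✓.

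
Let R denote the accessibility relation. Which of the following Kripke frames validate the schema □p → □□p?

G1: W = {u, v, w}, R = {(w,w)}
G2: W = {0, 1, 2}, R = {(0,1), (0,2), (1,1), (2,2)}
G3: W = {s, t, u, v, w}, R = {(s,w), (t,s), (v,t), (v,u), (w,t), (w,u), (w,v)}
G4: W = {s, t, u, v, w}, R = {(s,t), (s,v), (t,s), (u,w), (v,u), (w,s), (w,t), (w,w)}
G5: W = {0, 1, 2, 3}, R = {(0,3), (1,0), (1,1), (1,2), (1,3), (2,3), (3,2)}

G1, G2

The schema corresponds to transitivity: ∀x ∀y ∀z (Rxy ∧ Ryz → Rxz).
G1: holds.
G2: holds.
G3: fails — Rwt and Rts but not Rws.
G4: fails — Ruw and Rwt but not Rut.
G5: fails — R32 and R23 but not R33.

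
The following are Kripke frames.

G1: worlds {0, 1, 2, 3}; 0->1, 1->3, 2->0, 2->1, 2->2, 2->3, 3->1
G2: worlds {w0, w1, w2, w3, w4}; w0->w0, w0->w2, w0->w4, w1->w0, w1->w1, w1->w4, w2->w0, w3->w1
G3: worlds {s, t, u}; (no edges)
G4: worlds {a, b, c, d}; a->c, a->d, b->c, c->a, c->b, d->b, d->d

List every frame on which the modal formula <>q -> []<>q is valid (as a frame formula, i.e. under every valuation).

The schema corresponds to the Euclidean property: forall x forall y forall z (Rxy & Rxz -> Ryz).
G1: fails — R01 and R01 but not R11.
G2: fails — Rw0w4 and Rw0w4 but not Rw4w4.
G3: holds.
G4: fails — Rac and Rac but not Rcc.

G3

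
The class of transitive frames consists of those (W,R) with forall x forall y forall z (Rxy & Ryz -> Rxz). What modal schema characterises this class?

□ψ → □□ψ

This is transitivity; the standard corresponding axiom is 4: □ψ → □□ψ.
Suppose □ψ→□□ψ is valid. Take Rxy, Ryz and set V(ψ)={w : Rxw}. Then □ψ at x, so □□ψ at x, so □ψ at y, so ψ at z, i.e. Rxz.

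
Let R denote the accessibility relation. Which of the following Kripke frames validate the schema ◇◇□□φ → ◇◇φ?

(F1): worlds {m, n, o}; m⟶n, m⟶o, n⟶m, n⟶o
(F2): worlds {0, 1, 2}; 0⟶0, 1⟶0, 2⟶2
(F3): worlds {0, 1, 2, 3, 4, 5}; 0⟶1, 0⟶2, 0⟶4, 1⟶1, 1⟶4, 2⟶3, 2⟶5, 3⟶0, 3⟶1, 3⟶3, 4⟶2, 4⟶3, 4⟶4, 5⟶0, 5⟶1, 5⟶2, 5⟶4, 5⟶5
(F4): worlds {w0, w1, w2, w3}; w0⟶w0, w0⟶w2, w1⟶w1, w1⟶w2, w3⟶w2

The schema corresponds to a generalized confluence (Geach) condition: ∀x ∀y (xR²y → ∃w (yR²w ∧ xR²w)).
(F1): fails — mR²o but no w with oR²w and mR²w.
(F2): holds.
(F3): holds.
(F4): fails — w0R²w2 but no w with w2R²w and w0R²w.
Valid on: (F2), (F3).

(F2), (F3)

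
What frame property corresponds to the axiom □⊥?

□⊥ is valid iff no world has any successor (otherwise □⊥ fails at any world with one).
Conversely, any frame satisfying ∀x ∀y ¬Rxy validates the schema.
Frame condition: ∀x ∀y ¬Rxy.

Emptiness of R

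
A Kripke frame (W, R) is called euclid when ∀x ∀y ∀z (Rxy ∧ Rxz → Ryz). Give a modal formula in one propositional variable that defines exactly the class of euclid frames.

◇r → □◇r

This is the Euclidean property; the standard corresponding axiom is 5: ◇r → □◇r.
Suppose ◇r→□◇r is valid. Take Rxy, Rxz and set V(r)={y}. Then ◇r at x, so □◇r at x, so ◇r at z, so some w with Rzw has r; w=y, i.e. Rzy. By symmetry of the argument, Ryz.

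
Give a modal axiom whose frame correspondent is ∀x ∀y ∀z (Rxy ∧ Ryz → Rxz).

□q → □□q

This is transitivity; the standard corresponding axiom is 4: □q → □□q.
Suppose □q→□□q is valid. Take Rxy, Ryz and set V(q)={w : Rxw}. Then □q at x, so □□q at x, so □q at y, so q at z, i.e. Rxz.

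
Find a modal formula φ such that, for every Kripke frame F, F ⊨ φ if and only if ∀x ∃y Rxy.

This is seriality; the standard corresponding axiom is D: □r → ◇r.
Suppose □r→◇r is valid. At any x set V(r)=W. Then □r at x, so ◇r at x, so x has a successor.

□r → ◇r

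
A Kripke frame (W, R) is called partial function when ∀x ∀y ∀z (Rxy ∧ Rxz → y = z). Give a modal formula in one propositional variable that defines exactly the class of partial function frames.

A defining formula is ◇ψ → □ψ (the CD axiom).
Suppose ◇ψ→□ψ is valid. Take Rxy, Rxz and set V(ψ)={y}. Then ◇ψ at x, so □ψ at x, so ψ at z, i.e. z=y.

◇ψ → □ψ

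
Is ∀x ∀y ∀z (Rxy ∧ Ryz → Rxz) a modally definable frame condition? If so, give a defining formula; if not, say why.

The condition is transitivity. A defining modal formula is □q → □□q.
Suppose □q→□□q is valid. Take Rxy, Ryz and set V(q)={w : Rxw}. Then □q at x, so □□q at x, so □q at y, so q at z, i.e. Rxz.

Definable; □q → □□q defines it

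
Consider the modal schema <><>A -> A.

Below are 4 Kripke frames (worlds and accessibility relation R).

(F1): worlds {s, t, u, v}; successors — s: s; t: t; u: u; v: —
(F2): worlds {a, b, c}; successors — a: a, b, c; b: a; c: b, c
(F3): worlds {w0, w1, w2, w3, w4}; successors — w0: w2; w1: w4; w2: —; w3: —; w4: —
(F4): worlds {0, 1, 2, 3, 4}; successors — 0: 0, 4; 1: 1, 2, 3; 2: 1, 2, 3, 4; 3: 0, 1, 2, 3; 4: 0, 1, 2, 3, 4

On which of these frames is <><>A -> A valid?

This is the axiom for a generalized confluence (Geach) condition; its first-order frame correspondent is forall x forall y (x R^2 y -> exists w (y = w & x = w)).
(F1): ✓.
(F2): fails — aR²b but b ≠ a.
(F3): ✓.
(F4): fails — 0R²1 but 1 ≠ 0.

(F1), (F3)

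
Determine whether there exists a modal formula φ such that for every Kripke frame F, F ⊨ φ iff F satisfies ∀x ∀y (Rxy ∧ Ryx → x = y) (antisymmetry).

If a class were modally definable it would be closed under surjective bounded morphisms (Goldblatt–Thomason).
The 8-cycle (worlds s,t,u,v,w,x,y,z with s→t→u→v→w→x→y→z→s) is antisymmetric. Sending even-indexed worlds to a and odd-indexed worlds to b is a surjective bounded morphism onto the two-world frame with a↔b, which is not antisymmetric.
Hence antisymmetry is not modally definable.

No — not modally definable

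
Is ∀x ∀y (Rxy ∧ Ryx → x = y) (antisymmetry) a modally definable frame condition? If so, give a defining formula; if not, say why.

If a class were modally definable it would be closed under surjective bounded morphisms (Goldblatt–Thomason).
The 8-cycle (worlds s,t,u,v,w,x,y,z with s→t→u→v→w→x→y→z→s) is antisymmetric. Sending even-indexed worlds to s and odd-indexed worlds to t is a surjective bounded morphism onto the two-world frame with s↔t, which is not antisymmetric.
So no modal formula (or set of formulas) defines exactly the antisymmetric frames.

Not definable by any modal formula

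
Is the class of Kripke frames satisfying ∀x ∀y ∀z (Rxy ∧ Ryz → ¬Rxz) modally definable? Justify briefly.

Not modally definable

Modal frame validity is preserved under surjective bounded morphisms.
The 5-cycle (worlds w0,w1,w2,w3,w4 with w0→w1→w2→w3→w4→w0) is intransitive. Mapping every world to a single reflexive point • is a surjective bounded morphism; the reflexive point is not intransitive (R••∧R•• but R••).
Hence intransitivity is not modally definable.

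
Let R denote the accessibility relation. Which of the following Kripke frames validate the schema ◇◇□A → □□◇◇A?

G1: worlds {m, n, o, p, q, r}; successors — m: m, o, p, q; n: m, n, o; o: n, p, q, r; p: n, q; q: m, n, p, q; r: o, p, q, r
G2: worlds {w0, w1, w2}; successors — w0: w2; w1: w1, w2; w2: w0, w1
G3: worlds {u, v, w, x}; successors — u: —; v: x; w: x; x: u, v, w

The schema corresponds to a generalized confluence (Geach) condition: ∀x ∀y ∀z ((xR²y ∧ xR²z) → ∃w (yRw ∧ zR²w)).
G1: holds.
G2: fails — w0R²w0, w0R²w0 but no w with w0Rw and w0R²w.
G3: fails — vR²u, vR²u but no t with uRt and uR²t.

G1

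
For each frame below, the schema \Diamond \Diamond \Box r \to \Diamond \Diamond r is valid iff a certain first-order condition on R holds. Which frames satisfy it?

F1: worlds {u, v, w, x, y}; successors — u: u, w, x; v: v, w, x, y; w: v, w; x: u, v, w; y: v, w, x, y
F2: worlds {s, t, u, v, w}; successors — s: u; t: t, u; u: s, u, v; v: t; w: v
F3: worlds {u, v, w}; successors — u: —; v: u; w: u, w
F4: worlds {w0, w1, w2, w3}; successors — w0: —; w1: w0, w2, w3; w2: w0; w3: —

This is the axiom for a generalized confluence (Geach) condition; its first-order frame correspondent is \forall x \forall y (x R^2 y \to \exists w (yRw \wedge x R^2 w)).
F1: holds.
F2: fails — sR²v but no w* with vRw* and sR²w*.
F3: fails — wR²u but no t with uRt and wR²t.
F4: fails — w1R²w0 but no w with w0Rw and w1R²w.
Valid on: F1.

F1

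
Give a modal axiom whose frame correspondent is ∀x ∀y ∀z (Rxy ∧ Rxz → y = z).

The condition is partial functionality. The CD schema ◇p → □p defines it.
Suppose ◇p→□p is valid. Take Rxy, Rxz and set V(p)={y}. Then ◇p at x, so □p at x, so p at z, i.e. z=y.

◇p → □p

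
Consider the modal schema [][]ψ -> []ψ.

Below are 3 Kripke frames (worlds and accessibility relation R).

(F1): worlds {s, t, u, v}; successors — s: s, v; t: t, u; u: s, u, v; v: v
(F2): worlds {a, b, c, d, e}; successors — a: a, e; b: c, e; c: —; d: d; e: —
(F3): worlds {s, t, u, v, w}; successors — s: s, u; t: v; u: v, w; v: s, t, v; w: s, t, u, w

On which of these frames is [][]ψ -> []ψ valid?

The schema corresponds to density: forall x forall y (Rxy -> exists z (Rxz & Rzy)).
(F1): holds.
(F2): fails — Rbc but no z with Rbz and Rzc.
(F3): holds.

(F1), (F3)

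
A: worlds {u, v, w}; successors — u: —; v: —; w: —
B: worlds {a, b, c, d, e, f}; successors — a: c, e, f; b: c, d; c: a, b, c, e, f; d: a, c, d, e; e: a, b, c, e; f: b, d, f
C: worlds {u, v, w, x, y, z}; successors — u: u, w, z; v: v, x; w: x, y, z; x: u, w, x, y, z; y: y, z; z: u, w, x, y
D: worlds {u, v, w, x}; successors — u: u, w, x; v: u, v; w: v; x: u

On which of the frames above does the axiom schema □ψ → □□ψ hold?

A

Frame correspondent (Sahlqvist): ∀x ∀y ∀z (Rxy ∧ Ryz → Rxz) — i.e. transitivity.
A: satisfies the condition.
B: fails — Rae and Reb but not Rab.
C: fails — Rwx and Rxu but not Rwu.
D: fails — Ruw and Rwv but not Ruv.
Valid on: A.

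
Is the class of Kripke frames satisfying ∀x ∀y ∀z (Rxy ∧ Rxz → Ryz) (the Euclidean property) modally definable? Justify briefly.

Yes, by ◇r → □◇r

Yes: it is the Euclidean property, defined by the 5 schema ◇r → □◇r.
Suppose ◇r→□◇r is valid. Take Rxy, Rxz and set V(r)={y}. Then ◇r at x, so □◇r at x, so ◇r at z, so some w with Rzw has r; w=y, i.e. Rzy. By symmetry of the argument, Ryz.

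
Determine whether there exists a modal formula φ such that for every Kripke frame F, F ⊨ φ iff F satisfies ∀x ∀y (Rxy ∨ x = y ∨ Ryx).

Modal frame validity is preserved under disjoint unions.
Take 2 disjoint single-world reflexive frames: each is trivially connected, but their disjoint union has 2 worlds with no edge between distinct components, so it is not connected.
So no modal formula (or set of formulas) defines exactly the connected frames.

No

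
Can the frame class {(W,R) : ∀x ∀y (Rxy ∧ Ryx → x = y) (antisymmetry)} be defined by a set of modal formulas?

Modal frame validity is preserved under surjective bounded morphisms.
The 4-cycle (worlds w0,w1,w2,w3 with w0→w1→w2→w3→w0) is antisymmetric. Sending even-indexed worlds to a and odd-indexed worlds to b is a surjective bounded morphism onto the two-world frame with a↔b, which is not antisymmetric.
Hence antisymmetry is not modally definable.

No — not modally definable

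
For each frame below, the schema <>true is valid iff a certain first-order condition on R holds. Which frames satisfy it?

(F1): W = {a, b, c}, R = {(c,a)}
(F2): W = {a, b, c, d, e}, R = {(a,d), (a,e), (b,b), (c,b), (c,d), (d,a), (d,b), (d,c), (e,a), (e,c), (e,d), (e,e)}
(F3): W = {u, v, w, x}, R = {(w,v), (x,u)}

This is the axiom for seriality; its first-order frame correspondent is forall x exists y Rxy.
(F1): fails — world a has no successor.
(F2): condition met.
(F3): fails — world u has no successor.

(F2)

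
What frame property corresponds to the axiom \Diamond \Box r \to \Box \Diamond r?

Suppose ◇□r→□◇r is valid. Take Rxy, Rxz and set V(r)={w : Ryw}. Then □r at y so ◇□r at x, so □◇r at x, so ◇r at z, giving w with Rzw and Ryw.
Conversely, on a frame with convergence the schema holds at every world under every valuation.
Frame condition: \forall x \forall y \forall z (Rxy \wedge Rxz \to \exists w (Ryw \wedge Rzw)).

Convergence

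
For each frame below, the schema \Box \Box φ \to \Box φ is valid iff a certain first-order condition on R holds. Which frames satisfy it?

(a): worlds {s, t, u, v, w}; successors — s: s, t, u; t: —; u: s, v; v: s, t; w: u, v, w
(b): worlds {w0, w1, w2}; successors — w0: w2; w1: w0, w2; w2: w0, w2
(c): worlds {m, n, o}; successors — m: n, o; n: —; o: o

(b)

Frame correspondent (Sahlqvist): \forall x \forall y (Rxy \to \exists z (Rxz \wedge Rzy)) — i.e. density.
(a): fails — Ruv but no z with Ruz and Rzv.
(b): holds.
(c): fails — Rmn but no z with Rmz and Rzn.
Valid on: (b).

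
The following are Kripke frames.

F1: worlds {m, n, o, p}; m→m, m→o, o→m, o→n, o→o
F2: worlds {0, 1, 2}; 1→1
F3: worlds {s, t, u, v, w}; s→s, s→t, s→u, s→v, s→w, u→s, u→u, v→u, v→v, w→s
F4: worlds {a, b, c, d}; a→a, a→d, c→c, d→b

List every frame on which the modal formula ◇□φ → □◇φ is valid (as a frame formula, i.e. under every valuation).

F2

This is the axiom for convergence; its first-order frame correspondent is ∀x ∀y ∀z (Rxy ∧ Rxz → ∃w (Ryw ∧ Rzw)).
F1: fails — Rom and Ron but m and n have no common successor.
F2: holds.
F3: fails — Rsv and Rsw but v and w have no common successor.
F4: fails — Raa and Rad but a and d have no common successor.
Valid on: F2.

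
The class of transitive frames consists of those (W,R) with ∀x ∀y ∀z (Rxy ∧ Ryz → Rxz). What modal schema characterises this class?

□s → □□s

This is transitivity; the standard corresponding axiom is 4: □s → □□s.
Suppose □s→□□s is valid. Take Rxy, Ryz and set V(s)={w : Rxw}. Then □s at x, so □□s at x, so □s at y, so s at z, i.e. Rxz.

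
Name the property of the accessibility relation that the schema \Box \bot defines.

Emptiness of R

□⊥ is valid iff no world has any successor (otherwise □⊥ fails at any world with one).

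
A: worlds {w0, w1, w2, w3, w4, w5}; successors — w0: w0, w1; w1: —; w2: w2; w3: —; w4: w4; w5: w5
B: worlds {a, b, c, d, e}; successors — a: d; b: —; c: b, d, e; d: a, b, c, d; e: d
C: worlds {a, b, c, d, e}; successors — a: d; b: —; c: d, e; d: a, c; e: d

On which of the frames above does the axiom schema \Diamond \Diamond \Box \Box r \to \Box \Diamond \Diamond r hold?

none

This is the axiom for a generalized confluence (Geach) condition; its first-order frame correspondent is \forall x \forall y \forall z ((x R^2 y \wedge xRz) \to \exists w (y R^2 w \wedge z R^2 w)).
A: fails — w0R²w0, w0Rw1 but no w with w0R²w and w1R²w.
B: fails — aR²b, aRd but no w with bR²w and dR²w.
C: fails — aR²a, aRd but no w with aR²w and dR²w.
Valid on no frame.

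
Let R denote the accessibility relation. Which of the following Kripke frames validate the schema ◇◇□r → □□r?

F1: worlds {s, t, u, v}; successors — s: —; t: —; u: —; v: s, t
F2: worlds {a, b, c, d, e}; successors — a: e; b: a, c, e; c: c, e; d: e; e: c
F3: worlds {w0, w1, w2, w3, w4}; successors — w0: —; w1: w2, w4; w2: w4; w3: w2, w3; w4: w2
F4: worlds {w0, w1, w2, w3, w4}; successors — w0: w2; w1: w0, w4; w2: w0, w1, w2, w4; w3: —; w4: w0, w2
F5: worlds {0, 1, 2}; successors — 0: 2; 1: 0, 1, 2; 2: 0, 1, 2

Frame correspondent (Sahlqvist): ∀x ∀y ∀z ((xR²y ∧ xR²z) → ∃w (yRw ∧ z = w)) — i.e. a generalized confluence (Geach) condition.
F1: holds.
F2: fails — bR²e, bR²e but no w with eRw and e=w.
F3: fails — w1R²w2, w1R²w2 but no w with w2Rw and w2=w.
F4: fails — w0R²w0, w0R²w0 but no w with w0Rw and w0=w.
F5: fails — 0R²0, 0R²0 but no w with 0Rw and 0=w.

F1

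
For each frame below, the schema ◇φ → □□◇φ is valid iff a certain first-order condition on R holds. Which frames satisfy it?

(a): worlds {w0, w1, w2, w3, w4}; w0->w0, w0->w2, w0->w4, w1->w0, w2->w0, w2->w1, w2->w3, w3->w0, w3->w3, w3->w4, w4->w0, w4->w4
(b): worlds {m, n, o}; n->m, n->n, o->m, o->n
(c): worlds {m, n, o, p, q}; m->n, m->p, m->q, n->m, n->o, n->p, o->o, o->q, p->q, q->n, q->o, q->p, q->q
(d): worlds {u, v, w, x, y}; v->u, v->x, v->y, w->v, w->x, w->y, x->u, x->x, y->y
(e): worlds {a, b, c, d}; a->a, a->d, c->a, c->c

none

This is the axiom for a generalized confluence (Geach) condition; its first-order frame correspondent is ∀x ∀y ∀z ((xRy ∧ xR²z) → ∃w (y = w ∧ zRw)).
(a): fails — w0Rw2, w0R²w1 but no w with w2=w and w1Rw.
(b): fails — nRm, nR²m but no w with m=w and mRw.
(c): fails — mRn, mR²n but no w with n=w and nRw.
(d): fails — vRu, vR²u but no t with u=t and uRt.
(e): fails — aRa, aR²d but no w with a=w and dRw.
Valid on no frame.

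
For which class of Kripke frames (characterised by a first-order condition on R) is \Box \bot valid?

Emptiness of R

This is the Ver axiom.
Its frame correspondent is emptiness of R — \forall x \forall y \neg Rxy.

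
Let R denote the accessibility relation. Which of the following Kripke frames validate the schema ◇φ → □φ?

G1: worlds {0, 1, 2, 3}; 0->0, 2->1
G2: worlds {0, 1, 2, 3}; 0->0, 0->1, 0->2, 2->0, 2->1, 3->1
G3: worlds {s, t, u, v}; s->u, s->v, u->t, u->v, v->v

G1

The schema corresponds to partial functionality: ∀x ∀y ∀z (Rxy ∧ Rxz → y = z).
G1: holds.
G2: fails — 0 sees both 0 and 1.
G3: fails — s sees both u and v.
Valid on: G1.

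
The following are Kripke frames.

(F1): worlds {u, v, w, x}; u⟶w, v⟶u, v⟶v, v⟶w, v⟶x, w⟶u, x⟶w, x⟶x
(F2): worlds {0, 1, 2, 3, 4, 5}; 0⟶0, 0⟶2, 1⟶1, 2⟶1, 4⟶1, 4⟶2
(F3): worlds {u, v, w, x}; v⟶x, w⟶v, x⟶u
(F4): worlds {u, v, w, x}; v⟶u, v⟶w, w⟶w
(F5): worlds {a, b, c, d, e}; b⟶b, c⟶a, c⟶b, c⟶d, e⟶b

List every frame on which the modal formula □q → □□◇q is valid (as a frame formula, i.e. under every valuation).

Frame correspondent (Sahlqvist): ∀x ∀z (xR²z → ∃w (xRw ∧ zRw)) — i.e. a generalized confluence (Geach) condition.
(F1): fails — xR²w but no t with xRt and wRt.
(F2): fails — 0R²1 but no w with 0Rw and 1Rw.
(F3): fails — vR²u but no t with vRt and uRt.
(F4): ✓.
(F5): ✓.
Valid on: (F4), (F5).

(F4), (F5)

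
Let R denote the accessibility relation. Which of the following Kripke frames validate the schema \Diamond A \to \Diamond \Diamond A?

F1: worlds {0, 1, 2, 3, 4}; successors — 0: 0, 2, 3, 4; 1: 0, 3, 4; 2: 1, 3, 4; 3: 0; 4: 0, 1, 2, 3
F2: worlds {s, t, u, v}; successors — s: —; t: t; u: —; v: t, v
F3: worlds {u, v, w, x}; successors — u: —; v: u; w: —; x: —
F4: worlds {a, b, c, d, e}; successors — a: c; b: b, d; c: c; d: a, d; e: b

F1, F2, F4

Frame correspondent (Sahlqvist): \forall x \forall y (xRy \to \exists w (y = w \wedge x R^2 w)) — i.e. a generalized confluence (Geach) condition.
F1: satisfies the condition.
F2: satisfies the condition.
F3: fails — vRu but no t with u=t and vR²t.
F4: satisfies the condition.
Valid on: F1, F2, F4.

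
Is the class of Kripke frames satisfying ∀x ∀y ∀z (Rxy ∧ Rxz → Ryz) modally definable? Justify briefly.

Yes, by ◇r → □◇r

Yes: it is the Euclidean property, defined by the 5 schema ◇r → □◇r.
Suppose ◇r→□◇r is valid. Take Rxy, Rxz and set V(r)={y}. Then ◇r at x, so □◇r at x, so ◇r at z, so some w with Rzw has r; w=y, i.e. Rzy. By symmetry of the argument, Ryz.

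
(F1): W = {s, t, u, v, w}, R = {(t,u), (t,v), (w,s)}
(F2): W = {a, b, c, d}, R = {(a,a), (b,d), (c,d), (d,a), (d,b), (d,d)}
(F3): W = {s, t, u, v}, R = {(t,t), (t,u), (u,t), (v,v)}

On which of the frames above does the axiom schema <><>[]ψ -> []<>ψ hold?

Frame correspondent (Sahlqvist): forall x forall y forall z ((x R^2 y & xRz) -> exists w (yRw & zRw)) — i.e. a generalized confluence (Geach) condition.
(F1): ✓.
(F2): fails — dR²a, dRb but no w with aRw and bRw.
(F3): ✓.

(F1), (F3)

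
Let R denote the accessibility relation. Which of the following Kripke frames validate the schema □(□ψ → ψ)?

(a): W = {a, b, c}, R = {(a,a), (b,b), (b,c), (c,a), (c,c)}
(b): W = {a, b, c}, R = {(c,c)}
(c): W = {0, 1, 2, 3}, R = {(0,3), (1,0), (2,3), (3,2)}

Frame correspondent (Sahlqvist): ∀x ∀y (Rxy → Ryy) — i.e. shift-reflexivity.
(a): condition met.
(b): condition met.
(c): fails — R10 but not R00.
Valid on: (a), (b).

(a), (b)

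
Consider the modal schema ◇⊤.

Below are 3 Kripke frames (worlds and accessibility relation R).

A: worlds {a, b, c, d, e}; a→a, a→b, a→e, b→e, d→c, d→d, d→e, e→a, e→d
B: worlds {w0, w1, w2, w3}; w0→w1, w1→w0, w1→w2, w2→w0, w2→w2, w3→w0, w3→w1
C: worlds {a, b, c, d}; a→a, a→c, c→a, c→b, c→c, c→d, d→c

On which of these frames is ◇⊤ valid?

B

Frame correspondent (Sahlqvist): ∀x ∃y Rxy — i.e. seriality.
A: fails — world c has no successor.
B: condition met.
C: fails — world b has no successor.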